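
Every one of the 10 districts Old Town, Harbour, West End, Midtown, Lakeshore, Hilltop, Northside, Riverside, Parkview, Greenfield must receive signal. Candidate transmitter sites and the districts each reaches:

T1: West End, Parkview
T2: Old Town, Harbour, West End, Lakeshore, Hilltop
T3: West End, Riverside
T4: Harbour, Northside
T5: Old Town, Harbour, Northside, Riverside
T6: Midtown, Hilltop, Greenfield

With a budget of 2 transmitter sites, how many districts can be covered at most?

Choosing T2, T5 covers {Old Town, Harbour, West End, Lakeshore, Hilltop, Northside, Riverside} — 7 districts.
No choice of 2 transmitter sites does better; here Midtown, Parkview, Greenfield are left uncovered.

7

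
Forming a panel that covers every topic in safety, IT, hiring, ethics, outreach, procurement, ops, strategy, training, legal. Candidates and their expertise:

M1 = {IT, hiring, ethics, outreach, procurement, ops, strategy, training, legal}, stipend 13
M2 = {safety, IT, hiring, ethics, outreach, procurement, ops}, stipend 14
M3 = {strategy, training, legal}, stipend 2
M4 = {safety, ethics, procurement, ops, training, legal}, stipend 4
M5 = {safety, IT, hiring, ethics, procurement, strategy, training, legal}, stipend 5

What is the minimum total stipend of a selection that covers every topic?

M2, M3 cover every topic at stipend 14 + 2 = 16.
Any cover uses at least 2 members; among all covering selections none totals below 16.
Greedy by coverage-per-stipend would pick M5, M4, M1 for 22 — worse than the optimum 16.

16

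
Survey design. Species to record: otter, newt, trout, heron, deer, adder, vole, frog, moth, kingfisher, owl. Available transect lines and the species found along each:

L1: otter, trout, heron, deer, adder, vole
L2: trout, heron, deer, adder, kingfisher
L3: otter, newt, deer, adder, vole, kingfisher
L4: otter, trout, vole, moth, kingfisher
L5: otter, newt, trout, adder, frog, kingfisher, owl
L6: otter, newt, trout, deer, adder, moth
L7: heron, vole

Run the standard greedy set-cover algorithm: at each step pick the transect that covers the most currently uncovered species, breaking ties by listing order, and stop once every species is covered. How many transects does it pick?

3

Pick 1: L5 covers 7 new species (otter, newt, trout, adder, frog, kingfisher, owl).
Pick 2: L1 covers 3 new species (heron, deer, vole).
Pick 3: L4 covers 1 new species (moth).
Greedy uses 3 transects.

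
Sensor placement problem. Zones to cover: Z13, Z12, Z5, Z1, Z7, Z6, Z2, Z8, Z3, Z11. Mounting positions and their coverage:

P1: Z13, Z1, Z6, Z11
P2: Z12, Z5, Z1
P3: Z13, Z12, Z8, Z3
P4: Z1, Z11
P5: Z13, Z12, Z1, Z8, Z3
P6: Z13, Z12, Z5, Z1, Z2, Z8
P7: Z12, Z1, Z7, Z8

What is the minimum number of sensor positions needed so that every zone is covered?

4

P1, P3, P6, P7 together cover {Z13, Z12, Z5, Z1, Z7, Z6, Z2, Z8, Z3, Z11} — every zone.
No 3 of the 7 sensor positions cover everything (all 35 triples fall short), so 4 is minimum.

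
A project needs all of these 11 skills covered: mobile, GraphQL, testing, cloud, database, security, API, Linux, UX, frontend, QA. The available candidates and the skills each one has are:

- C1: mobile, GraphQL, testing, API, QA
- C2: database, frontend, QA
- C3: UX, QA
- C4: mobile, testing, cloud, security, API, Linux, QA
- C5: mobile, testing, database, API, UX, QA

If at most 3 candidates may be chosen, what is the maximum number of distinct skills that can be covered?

Choosing C1, C2, C4 covers {mobile, GraphQL, testing, cloud, database, security, API, Linux, frontend, QA} — 10 skills.
No choice of 3 candidates does better; here UX is left uncovered.

10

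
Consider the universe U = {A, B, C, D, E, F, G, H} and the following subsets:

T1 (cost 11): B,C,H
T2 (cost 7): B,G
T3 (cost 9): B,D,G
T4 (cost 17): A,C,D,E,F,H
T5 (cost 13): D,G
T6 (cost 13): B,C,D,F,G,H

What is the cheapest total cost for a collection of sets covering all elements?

T2, T4 cover every element at cost 7 + 17 = 24.
Any cover uses at least 2 sets; among all covering selections none totals below 24.

24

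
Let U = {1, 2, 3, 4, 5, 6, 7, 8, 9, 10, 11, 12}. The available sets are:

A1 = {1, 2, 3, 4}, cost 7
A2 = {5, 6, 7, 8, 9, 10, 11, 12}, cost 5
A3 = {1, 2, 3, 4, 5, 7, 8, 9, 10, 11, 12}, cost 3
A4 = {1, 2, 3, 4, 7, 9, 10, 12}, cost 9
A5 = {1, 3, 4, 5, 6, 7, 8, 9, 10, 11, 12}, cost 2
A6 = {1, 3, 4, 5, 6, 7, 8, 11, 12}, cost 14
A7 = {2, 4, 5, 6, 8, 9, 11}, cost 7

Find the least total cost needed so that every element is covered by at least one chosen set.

5

A3, A5 cover every element at cost 3 + 2 = 5.
Any cover uses at least 2 sets; among all covering selections none totals below 5.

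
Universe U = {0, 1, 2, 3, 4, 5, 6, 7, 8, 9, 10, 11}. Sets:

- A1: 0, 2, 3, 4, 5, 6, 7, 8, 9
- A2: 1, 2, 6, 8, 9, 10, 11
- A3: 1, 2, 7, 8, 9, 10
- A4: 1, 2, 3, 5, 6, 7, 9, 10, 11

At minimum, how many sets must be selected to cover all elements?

A1, A2 together cover {0, 1, 2, 3, 4, 5, 6, 7, 8, 9, 10, 11} — every element.
No single set contains all 12 elements, so 2 is optimal.

2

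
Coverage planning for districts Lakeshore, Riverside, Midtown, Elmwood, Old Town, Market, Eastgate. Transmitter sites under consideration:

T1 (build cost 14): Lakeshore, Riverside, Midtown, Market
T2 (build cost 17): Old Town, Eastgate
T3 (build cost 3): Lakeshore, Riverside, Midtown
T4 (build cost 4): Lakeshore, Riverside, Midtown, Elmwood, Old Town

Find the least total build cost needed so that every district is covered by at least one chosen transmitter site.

T1, T2, T4 cover every district at build cost 14 + 17 + 4 = 35.
Any cover uses at least 3 transmitter sites; among all covering selections none totals below 35.

35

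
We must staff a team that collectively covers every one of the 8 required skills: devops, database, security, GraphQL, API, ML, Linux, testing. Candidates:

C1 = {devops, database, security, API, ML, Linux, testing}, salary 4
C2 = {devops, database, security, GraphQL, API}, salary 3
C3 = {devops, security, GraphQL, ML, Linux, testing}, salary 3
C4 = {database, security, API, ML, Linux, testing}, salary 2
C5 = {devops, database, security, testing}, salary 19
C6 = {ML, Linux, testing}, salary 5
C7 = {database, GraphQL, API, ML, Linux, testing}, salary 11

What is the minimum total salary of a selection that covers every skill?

5

C2, C4 cover every skill at salary 3 + 2 = 5.
Any cover uses at least 2 candidates; among all covering selections none totals below 5.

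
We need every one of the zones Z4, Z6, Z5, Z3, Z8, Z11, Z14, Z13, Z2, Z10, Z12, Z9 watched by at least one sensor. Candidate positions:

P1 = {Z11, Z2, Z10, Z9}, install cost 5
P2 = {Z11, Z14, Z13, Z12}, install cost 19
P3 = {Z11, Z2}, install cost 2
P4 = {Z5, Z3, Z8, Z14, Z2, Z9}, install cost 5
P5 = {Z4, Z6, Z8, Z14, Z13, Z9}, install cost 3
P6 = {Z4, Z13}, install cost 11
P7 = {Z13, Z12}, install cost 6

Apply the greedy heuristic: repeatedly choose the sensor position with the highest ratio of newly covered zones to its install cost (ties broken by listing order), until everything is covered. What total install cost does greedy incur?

21

Pick 1: P5 adds 6 new (Z4, Z6, Z8, Z14, Z13, Z9) at install cost 3 (ratio 6/3).
Pick 2: P3 adds 2 new (Z11, Z2) at install cost 2 (ratio 2/2).
Pick 3: P4 adds 2 new (Z5, Z3) at install cost 5 (ratio 2/5).
Pick 4: P1 adds 1 new (Z10) at install cost 5 (ratio 1/5).
Pick 5: P7 adds 1 new (Z12) at install cost 6 (ratio 1/6).
Greedy total install cost: 3 + 2 + 5 + 5 + 6 = 21. (The true optimum is 19, so greedy overshoots here.)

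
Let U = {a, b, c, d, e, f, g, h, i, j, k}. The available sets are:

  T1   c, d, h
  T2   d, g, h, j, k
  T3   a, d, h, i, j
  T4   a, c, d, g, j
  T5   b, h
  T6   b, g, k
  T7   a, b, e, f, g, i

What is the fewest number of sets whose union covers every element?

T1, T2, T7 together cover {a, b, c, d, e, f, g, h, i, j, k} — every element.
No 2 of the 7 sets cover everything (all 21 pairs fall short), so 3 is minimum.

3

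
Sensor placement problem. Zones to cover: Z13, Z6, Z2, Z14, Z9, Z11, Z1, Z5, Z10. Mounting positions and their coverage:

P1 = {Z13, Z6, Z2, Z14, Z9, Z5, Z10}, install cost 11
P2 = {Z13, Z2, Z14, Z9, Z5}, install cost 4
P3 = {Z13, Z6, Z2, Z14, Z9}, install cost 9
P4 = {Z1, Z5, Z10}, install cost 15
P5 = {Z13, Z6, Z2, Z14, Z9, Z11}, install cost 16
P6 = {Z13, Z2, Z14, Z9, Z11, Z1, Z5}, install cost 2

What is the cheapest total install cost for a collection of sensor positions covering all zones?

P1, P6 cover every zone at install cost 11 + 2 = 13.
Any cover uses at least 2 sensor positions; among all covering selections none totals below 13.

13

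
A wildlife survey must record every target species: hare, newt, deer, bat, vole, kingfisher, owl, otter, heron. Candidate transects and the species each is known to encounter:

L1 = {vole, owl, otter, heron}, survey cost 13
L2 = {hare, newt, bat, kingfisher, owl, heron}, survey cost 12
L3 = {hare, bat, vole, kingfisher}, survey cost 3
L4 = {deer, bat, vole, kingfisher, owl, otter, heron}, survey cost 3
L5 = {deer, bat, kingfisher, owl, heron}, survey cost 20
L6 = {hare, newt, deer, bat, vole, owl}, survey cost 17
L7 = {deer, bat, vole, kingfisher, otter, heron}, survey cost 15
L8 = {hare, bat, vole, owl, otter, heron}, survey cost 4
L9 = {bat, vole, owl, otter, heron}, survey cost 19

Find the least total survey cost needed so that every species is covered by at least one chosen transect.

L2, L4 cover every species at survey cost 12 + 3 = 15.
Any cover uses at least 2 transects; among all covering selections none totals below 15.
Greedy by coverage-per-survey cost would pick L4, L3, L2 for 18 — worse than the optimum 15.

15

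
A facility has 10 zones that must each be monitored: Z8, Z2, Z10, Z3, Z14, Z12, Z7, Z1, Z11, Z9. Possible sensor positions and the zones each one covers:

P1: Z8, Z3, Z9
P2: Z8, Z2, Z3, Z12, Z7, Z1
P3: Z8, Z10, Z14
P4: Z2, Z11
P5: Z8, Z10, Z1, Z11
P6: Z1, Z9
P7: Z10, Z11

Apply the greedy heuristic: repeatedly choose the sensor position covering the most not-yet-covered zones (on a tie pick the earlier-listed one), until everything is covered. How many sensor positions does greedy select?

4

Pick 1: P2 covers 6 new zones (Z8, Z2, Z3, Z12, Z7, Z1).
Pick 2: P3 covers 2 new zones (Z10, Z14).
Pick 3: P1 covers 1 new zones (Z9).
Pick 4: P4 covers 1 new zones (Z11).
Greedy uses 4 sensor positions.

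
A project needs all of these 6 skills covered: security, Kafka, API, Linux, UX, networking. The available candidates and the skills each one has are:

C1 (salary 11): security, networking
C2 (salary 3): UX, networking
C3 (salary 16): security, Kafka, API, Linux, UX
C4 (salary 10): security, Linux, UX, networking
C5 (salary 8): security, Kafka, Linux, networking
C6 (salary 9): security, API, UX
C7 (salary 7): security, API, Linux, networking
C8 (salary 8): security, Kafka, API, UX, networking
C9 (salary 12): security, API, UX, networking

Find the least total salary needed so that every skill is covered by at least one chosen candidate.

15

C7, C8 cover every skill at salary 7 + 8 = 15.
Any cover uses at least 2 candidates; among all covering selections none totals below 15.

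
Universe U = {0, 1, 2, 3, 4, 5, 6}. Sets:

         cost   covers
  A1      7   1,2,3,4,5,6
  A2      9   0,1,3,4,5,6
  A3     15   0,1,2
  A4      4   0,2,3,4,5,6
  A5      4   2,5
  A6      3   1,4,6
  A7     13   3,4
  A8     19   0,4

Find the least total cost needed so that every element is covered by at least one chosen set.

A4, A6 cover every element at cost 4 + 3 = 7.
Any cover uses at least 2 sets; among all covering selections none totals below 7.

7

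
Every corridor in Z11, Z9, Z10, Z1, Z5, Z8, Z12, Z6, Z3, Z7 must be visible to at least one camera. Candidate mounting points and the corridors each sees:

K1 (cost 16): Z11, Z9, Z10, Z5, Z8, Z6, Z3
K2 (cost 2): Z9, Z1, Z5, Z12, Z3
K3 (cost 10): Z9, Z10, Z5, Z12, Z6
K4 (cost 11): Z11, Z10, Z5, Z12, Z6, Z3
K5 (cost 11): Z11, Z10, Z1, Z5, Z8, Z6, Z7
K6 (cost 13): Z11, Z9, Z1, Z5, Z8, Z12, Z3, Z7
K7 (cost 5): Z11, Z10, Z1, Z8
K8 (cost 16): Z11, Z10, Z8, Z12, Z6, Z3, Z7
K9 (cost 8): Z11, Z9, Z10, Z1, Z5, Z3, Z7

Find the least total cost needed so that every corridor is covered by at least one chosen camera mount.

13

K2, K5 cover every corridor at cost 2 + 11 = 13.
Any cover uses at least 2 camera mounts; among all covering selections none totals below 13.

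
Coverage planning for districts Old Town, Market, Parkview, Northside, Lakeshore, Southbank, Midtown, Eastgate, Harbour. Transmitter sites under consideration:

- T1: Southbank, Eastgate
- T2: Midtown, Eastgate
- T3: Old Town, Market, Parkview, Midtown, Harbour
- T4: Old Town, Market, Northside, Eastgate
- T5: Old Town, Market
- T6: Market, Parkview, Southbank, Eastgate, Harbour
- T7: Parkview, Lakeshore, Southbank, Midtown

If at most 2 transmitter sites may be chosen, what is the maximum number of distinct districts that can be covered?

8

Choosing T4, T7 covers {Old Town, Market, Parkview, Northside, Lakeshore, Southbank, Midtown, Eastgate} — 8 districts.
No choice of 2 transmitter sites does better; here Harbour is left uncovered.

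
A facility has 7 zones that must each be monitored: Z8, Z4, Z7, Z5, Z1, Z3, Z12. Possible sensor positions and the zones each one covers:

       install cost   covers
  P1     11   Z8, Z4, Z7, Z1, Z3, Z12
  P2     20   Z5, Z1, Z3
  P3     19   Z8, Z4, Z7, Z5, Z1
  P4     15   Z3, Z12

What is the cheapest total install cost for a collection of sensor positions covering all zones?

30

P1, P3 cover every zone at install cost 11 + 19 = 30.
Any cover uses at least 2 sensor positions; among all covering selections none totals below 30.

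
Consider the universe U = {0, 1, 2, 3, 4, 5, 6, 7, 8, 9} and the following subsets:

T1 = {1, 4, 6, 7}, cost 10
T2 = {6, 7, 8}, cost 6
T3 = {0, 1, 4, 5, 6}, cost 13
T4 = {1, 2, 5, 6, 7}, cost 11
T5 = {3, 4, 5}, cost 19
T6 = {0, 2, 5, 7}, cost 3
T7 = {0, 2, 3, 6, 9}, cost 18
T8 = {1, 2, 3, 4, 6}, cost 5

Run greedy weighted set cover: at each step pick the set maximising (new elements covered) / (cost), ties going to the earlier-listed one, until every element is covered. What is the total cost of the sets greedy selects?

Pick 1: T6 adds 4 new (0, 2, 5, 7) at cost 3 (ratio 4/3).
Pick 2: T8 adds 4 new (1, 3, 4, 6) at cost 5 (ratio 4/5).
Pick 3: T2 adds 1 new (8) at cost 6 (ratio 1/6).
Pick 4: T7 adds 1 new (9) at cost 18 (ratio 1/18).
Greedy total cost: 3 + 5 + 6 + 18 = 32.

32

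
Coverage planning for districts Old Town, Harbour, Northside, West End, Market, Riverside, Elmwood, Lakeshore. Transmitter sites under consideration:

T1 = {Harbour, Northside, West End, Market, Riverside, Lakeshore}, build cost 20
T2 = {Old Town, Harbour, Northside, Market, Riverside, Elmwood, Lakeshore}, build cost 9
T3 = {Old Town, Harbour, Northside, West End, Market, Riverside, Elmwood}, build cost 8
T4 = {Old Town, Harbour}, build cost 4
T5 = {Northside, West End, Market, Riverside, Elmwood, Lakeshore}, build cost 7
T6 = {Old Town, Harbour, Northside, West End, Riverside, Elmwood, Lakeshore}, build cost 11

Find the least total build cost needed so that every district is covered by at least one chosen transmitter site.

11

T4, T5 cover every district at build cost 4 + 7 = 11.
Any cover uses at least 2 transmitter sites; among all covering selections none totals below 11.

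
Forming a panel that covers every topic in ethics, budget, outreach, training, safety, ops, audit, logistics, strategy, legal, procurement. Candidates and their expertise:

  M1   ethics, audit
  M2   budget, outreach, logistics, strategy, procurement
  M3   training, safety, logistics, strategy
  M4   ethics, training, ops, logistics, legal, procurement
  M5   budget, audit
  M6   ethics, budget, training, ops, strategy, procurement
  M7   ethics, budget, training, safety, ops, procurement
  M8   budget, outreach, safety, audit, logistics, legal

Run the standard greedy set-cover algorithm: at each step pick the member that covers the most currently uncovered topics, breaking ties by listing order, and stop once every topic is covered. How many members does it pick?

3

Pick 1: M4 covers 6 new topics (ethics, training, ops, logistics, legal, procurement).
Pick 2: M8 covers 4 new topics (budget, outreach, safety, audit).
Pick 3: M2 covers 1 new topics (strategy).
Greedy uses 3 members. (The true minimum is 2.)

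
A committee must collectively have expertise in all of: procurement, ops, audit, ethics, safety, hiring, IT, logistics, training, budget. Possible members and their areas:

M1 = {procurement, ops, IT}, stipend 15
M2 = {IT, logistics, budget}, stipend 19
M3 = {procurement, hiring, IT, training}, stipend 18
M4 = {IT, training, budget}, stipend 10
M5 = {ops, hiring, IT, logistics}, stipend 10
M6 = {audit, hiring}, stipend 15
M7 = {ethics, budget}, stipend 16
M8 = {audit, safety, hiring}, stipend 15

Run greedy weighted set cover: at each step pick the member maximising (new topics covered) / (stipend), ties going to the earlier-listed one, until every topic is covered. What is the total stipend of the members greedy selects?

Pick 1: M5 adds 4 new (ops, hiring, IT, logistics) at stipend 10 (ratio 4/10).
Pick 2: M4 adds 2 new (training, budget) at stipend 10 (ratio 2/10).
Pick 3: M8 adds 2 new (audit, safety) at stipend 15 (ratio 2/15).
Pick 4: M1 adds 1 new (procurement) at stipend 15 (ratio 1/15).
Pick 5: M7 adds 1 new (ethics) at stipend 16 (ratio 1/16).
Greedy total stipend: 10 + 10 + 15 + 15 + 16 = 66. (The true optimum is 59, so greedy overshoots here.)

66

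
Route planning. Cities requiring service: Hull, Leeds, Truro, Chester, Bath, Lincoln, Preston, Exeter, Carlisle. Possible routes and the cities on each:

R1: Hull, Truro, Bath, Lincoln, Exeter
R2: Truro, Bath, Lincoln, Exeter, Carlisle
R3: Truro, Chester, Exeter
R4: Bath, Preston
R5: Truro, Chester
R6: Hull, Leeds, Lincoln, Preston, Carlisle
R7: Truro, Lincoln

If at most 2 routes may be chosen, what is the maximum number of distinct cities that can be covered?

8

Choosing R1, R6 covers {Hull, Leeds, Truro, Bath, Lincoln, Preston, Exeter, Carlisle} — 8 cities.
No choice of 2 routes does better; here Chester is left uncovered.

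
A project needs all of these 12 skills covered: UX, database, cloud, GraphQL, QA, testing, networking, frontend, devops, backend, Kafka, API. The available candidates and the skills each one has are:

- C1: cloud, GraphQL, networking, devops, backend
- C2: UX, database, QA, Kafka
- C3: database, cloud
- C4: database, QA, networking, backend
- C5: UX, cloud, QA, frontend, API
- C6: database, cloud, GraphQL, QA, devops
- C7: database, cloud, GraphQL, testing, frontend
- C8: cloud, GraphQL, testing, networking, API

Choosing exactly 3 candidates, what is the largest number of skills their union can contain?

Choosing C1, C2, C5 covers {UX, database, cloud, GraphQL, QA, networking, frontend, devops, backend, Kafka, API} — 11 skills.
No choice of 3 candidates does better; here testing is left uncovered.

11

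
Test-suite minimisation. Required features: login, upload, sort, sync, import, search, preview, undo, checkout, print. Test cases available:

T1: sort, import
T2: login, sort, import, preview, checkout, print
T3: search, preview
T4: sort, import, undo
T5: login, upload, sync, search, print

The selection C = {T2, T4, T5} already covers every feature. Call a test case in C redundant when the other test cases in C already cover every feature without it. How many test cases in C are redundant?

Drop T2: preview, checkout uncovered — not redundant.
Drop T4: undo uncovered — not redundant.
Drop T5: upload, sync, search uncovered — not redundant.
None of the test cases in C is redundant.

0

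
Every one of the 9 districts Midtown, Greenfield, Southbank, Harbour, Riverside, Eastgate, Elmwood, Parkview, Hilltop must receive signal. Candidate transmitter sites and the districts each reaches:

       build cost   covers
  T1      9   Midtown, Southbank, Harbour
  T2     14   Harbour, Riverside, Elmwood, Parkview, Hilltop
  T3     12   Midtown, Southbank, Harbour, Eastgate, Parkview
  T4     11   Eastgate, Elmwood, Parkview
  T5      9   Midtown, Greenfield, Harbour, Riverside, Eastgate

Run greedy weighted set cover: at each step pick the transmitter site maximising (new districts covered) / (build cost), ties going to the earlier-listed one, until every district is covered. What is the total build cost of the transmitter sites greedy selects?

Pick 1: T5 adds 5 new (Midtown, Greenfield, Harbour, Riverside, Eastgate) at build cost 9 (ratio 5/9).
Pick 2: T2 adds 3 new (Elmwood, Parkview, Hilltop) at build cost 14 (ratio 3/14).
Pick 3: T1 adds 1 new (Southbank) at build cost 9 (ratio 1/9).
Greedy total build cost: 9 + 14 + 9 = 32.

32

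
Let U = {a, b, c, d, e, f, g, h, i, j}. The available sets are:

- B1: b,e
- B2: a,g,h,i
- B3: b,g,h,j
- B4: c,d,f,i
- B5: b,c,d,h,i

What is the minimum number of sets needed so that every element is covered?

4

B1, B2, B3, B4 together cover {a, b, c, d, e, f, g, h, i, j} — every element.
No 3 of the 5 sets cover everything (all 10 triples fall short), so 4 is minimum.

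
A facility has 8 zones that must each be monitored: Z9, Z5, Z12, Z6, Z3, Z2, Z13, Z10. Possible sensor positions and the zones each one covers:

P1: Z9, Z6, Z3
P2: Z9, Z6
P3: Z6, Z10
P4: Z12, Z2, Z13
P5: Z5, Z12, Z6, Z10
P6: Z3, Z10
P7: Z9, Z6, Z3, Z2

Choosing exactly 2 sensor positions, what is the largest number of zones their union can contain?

7

Choosing P5, P7 covers {Z9, Z5, Z12, Z6, Z3, Z2, Z10} — 7 zones.
No choice of 2 sensor positions does better; here Z13 is left uncovered.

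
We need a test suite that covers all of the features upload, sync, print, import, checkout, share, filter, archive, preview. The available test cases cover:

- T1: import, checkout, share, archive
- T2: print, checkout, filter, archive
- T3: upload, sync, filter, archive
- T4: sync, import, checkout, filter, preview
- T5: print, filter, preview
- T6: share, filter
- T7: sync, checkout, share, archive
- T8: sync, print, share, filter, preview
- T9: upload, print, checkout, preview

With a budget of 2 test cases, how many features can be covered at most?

8

Choosing T1, T8 covers {sync, print, import, checkout, share, filter, archive, preview} — 8 features.
No choice of 2 test cases does better; here upload is left uncovered.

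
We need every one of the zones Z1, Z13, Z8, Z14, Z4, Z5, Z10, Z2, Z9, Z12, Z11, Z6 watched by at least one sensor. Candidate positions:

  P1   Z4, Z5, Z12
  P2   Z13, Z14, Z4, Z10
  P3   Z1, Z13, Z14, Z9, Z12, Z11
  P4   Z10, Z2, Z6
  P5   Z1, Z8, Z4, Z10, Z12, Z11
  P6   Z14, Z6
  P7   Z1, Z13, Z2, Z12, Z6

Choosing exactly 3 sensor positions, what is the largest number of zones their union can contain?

Choosing P1, P3, P4 covers {Z1, Z13, Z14, Z4, Z5, Z10, Z2, Z9, Z12, Z11, Z6} — 11 zones.
No choice of 3 sensor positions does better; here Z8 is left uncovered.

11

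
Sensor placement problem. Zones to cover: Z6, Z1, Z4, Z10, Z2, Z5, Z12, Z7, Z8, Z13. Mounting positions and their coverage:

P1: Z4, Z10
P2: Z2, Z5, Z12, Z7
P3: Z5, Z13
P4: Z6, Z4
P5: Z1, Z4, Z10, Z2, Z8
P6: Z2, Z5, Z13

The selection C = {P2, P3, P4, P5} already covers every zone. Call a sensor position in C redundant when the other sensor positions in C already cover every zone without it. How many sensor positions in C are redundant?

0

Drop P2: Z12, Z7 uncovered — not redundant.
Drop P3: Z13 uncovered — not redundant.
Drop P4: Z6 uncovered — not redundant.
Drop P5: Z1, Z10, Z8 uncovered — not redundant.
None of the sensor positions in C is redundant.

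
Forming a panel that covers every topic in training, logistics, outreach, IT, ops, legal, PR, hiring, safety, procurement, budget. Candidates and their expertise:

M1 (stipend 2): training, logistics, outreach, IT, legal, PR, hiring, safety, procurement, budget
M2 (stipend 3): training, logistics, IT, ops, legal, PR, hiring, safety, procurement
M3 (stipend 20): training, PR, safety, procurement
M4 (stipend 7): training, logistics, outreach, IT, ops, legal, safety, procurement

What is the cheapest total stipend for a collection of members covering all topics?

5

M1, M2 cover every topic at stipend 2 + 3 = 5.
Any cover uses at least 2 members; among all covering selections none totals below 5.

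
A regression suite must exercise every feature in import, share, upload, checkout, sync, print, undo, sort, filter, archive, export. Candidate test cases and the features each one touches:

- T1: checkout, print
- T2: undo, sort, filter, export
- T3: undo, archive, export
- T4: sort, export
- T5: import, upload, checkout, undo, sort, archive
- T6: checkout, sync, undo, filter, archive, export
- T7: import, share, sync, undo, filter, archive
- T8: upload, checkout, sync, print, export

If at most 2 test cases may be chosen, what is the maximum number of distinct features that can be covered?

10

Choosing T7, T8 covers {import, share, upload, checkout, sync, print, undo, filter, archive, export} — 10 features.
No choice of 2 test cases does better; here sort is left uncovered.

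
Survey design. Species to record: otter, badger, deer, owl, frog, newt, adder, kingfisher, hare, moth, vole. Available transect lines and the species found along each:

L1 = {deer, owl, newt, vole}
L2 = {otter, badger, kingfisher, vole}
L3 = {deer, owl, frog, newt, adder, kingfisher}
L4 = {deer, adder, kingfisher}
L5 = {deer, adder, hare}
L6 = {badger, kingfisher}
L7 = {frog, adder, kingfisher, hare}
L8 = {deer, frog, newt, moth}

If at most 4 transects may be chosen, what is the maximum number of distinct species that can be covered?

Choosing L1, L2, L5, L8 covers {otter, badger, deer, owl, frog, newt, adder, kingfisher, hare, moth, vole} — 11 species.
That is all 11 species.

11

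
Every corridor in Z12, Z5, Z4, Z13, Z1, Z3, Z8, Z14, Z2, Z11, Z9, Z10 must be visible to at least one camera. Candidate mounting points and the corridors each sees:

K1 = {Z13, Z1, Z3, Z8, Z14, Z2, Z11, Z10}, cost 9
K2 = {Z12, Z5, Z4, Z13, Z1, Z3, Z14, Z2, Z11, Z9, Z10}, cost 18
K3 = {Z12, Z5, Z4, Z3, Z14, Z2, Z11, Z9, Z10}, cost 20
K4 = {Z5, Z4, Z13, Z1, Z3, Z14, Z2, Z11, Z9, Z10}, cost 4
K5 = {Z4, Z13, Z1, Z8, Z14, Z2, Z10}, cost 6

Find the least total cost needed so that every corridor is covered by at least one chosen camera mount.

K2, K5 cover every corridor at cost 18 + 6 = 24.
Any cover uses at least 2 camera mounts; among all covering selections none totals below 24.
Greedy by coverage-per-cost would pick K4, K5, K2 for 28 — worse than the optimum 24.

24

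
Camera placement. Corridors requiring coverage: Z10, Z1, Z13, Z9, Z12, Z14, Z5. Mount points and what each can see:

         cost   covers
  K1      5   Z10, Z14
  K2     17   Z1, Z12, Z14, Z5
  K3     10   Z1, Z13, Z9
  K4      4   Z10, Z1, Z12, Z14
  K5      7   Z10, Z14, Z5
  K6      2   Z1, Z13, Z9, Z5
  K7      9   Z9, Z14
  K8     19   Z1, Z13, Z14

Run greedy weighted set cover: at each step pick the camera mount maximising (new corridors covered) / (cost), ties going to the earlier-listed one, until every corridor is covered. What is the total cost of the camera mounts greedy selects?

6

Pick 1: K6 adds 4 new (Z1, Z13, Z9, Z5) at cost 2 (ratio 4/2).
Pick 2: K4 adds 3 new (Z10, Z12, Z14) at cost 4 (ratio 3/4).
Greedy total cost: 2 + 4 = 6.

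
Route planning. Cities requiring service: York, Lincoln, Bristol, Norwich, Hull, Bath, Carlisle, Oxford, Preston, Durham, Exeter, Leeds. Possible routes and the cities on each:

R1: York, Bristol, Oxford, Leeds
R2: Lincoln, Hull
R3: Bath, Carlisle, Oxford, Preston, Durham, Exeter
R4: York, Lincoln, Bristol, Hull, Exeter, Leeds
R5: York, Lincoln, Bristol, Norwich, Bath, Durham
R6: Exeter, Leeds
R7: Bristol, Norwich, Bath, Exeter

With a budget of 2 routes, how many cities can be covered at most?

Choosing R3, R4 covers {York, Lincoln, Bristol, Hull, Bath, Carlisle, Oxford, Preston, Durham, Exeter, Leeds} — 11 cities.
No choice of 2 routes does better; here Norwich is left uncovered.

11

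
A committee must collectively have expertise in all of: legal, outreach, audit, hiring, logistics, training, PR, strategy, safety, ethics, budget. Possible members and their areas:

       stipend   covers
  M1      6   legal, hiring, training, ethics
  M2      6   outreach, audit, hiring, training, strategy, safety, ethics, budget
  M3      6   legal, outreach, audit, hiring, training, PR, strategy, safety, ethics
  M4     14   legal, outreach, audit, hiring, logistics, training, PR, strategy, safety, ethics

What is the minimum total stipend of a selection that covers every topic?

M2, M4 cover every topic at stipend 6 + 14 = 20.
Any cover uses at least 2 members; among all covering selections none totals below 20.
Greedy by coverage-per-stipend would pick M3, M2, M4 for 26 — worse than the optimum 20.

20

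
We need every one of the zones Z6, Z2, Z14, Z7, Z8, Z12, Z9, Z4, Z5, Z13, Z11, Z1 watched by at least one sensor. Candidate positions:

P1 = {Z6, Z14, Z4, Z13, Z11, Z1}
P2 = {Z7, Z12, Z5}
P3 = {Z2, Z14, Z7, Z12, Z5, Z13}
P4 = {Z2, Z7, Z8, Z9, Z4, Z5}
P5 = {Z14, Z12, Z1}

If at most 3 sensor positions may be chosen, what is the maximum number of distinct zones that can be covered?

12

Choosing P1, P2, P4 covers {Z6, Z2, Z14, Z7, Z8, Z12, Z9, Z4, Z5, Z13, Z11, Z1} — 12 zones.
That is all 12 zones.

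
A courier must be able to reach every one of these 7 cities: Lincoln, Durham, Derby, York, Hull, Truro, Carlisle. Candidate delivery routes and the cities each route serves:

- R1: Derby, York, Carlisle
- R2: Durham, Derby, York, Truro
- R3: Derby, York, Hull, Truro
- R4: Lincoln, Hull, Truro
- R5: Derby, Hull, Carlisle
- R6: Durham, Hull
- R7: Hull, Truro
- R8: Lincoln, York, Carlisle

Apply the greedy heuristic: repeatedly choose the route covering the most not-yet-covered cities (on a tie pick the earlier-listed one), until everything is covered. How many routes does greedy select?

3

Pick 1: R2 covers 4 new cities (Durham, Derby, York, Truro).
Pick 2: R4 covers 2 new cities (Lincoln, Hull).
Pick 3: R1 covers 1 new cities (Carlisle).
Greedy uses 3 routes.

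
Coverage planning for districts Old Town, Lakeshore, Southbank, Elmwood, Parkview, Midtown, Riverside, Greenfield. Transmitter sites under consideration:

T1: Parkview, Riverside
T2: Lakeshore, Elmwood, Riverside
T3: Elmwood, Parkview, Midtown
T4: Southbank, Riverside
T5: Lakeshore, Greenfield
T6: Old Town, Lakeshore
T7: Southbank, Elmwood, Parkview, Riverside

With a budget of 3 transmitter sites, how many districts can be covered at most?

7

Choosing T3, T4, T5 covers {Lakeshore, Southbank, Elmwood, Parkview, Midtown, Riverside, Greenfield} — 7 districts.
No choice of 3 transmitter sites does better; here Old Town is left uncovered.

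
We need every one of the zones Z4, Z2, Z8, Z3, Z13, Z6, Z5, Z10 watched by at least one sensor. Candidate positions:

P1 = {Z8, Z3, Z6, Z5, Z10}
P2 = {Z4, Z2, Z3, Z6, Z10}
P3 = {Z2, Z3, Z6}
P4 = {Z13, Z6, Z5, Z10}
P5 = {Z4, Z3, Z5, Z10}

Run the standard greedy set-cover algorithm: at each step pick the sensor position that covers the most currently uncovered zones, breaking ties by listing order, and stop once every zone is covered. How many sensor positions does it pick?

3

Pick 1: P1 covers 5 new zones (Z8, Z3, Z6, Z5, Z10).
Pick 2: P2 covers 2 new zones (Z4, Z2).
Pick 3: P4 covers 1 new zones (Z13).
Greedy uses 3 sensor positions.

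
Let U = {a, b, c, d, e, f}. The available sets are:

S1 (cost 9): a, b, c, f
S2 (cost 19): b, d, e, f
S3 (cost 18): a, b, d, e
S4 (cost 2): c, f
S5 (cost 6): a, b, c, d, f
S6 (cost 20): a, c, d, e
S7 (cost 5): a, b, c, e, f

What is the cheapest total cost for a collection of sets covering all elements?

S5, S7 cover every element at cost 6 + 5 = 11.
Any cover uses at least 2 sets; among all covering selections none totals below 11.
Greedy by coverage-per-cost would pick S4, S7, S5 for 13 — worse than the optimum 11.

11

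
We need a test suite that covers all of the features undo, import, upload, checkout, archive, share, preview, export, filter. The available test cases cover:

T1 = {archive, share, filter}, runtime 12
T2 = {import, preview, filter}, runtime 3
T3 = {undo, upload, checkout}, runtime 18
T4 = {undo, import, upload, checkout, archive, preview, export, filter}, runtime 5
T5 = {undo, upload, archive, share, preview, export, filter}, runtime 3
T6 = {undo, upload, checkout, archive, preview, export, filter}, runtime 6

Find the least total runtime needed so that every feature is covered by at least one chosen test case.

T4, T5 cover every feature at runtime 5 + 3 = 8.
Any cover uses at least 2 test cases; among all covering selections none totals below 8.

8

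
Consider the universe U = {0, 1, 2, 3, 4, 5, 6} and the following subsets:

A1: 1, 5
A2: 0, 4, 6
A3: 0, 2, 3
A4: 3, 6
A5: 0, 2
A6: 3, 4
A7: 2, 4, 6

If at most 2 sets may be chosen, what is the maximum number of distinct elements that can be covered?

5

Choosing A1, A2 covers {0, 1, 4, 5, 6} — 5 elements.
No choice of 2 sets does better; here 2, 3 are left uncovered.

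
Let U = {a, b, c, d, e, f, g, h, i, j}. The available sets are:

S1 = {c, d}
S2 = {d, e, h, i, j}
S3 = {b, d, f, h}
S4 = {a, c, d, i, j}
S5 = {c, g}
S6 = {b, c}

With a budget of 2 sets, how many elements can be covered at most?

Choosing S3, S4 covers {a, b, c, d, f, h, i, j} — 8 elements.
No choice of 2 sets does better; here e, g are left uncovered.

8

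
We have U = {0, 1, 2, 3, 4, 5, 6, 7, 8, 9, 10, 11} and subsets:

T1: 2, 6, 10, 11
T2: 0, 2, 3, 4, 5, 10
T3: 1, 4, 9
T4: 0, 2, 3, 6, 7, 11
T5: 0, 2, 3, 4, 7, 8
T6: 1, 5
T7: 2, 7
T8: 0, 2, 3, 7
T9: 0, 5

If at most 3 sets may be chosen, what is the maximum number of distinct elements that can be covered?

11

Choosing T1, T3, T5 covers {0, 1, 2, 3, 4, 6, 7, 8, 9, 10, 11} — 11 elements.
No choice of 3 sets does better; here 5 is left uncovered.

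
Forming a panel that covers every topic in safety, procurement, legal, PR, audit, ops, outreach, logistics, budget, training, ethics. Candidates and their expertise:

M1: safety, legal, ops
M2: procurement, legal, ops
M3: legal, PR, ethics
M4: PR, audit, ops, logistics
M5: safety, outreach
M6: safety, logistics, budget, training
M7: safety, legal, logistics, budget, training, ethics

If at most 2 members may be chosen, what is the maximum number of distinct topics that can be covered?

9

Choosing M4, M7 covers {safety, legal, PR, audit, ops, logistics, budget, training, ethics} — 9 topics.
No choice of 2 members does better; here procurement, outreach are left uncovered.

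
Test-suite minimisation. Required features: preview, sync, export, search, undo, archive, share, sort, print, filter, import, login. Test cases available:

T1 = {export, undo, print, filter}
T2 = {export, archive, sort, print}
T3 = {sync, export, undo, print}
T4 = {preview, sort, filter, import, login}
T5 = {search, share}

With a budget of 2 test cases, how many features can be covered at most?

Choosing T3, T4 covers {preview, sync, export, undo, sort, print, filter, import, login} — 9 features.
No choice of 2 test cases does better; here search, archive, share are left uncovered.

9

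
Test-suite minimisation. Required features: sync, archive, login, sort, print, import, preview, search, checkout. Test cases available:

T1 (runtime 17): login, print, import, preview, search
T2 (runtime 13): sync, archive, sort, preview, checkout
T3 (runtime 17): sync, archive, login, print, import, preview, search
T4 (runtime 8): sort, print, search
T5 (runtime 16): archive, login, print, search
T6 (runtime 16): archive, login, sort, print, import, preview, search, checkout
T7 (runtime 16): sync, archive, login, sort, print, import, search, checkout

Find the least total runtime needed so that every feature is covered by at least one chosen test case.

T2, T6 cover every feature at runtime 13 + 16 = 29.
Any cover uses at least 2 test cases; among all covering selections none totals below 29.

29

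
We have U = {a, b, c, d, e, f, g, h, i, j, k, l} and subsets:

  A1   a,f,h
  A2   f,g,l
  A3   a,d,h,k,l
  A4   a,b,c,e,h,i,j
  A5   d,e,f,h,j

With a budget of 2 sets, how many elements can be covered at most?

Choosing A2, A4 covers {a, b, c, e, f, g, h, i, j, l} — 10 elements.
No choice of 2 sets does better; here d, k are left uncovered.

10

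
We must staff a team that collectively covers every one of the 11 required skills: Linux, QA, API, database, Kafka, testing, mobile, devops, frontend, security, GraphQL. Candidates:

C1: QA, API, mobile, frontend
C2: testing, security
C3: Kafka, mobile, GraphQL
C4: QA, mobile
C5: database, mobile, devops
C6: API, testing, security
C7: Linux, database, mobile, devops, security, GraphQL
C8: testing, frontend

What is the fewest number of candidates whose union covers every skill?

4

C1, C2, C3, C7 together cover {Linux, QA, API, database, Kafka, testing, mobile, devops, frontend, security, GraphQL} — every skill.
No 3 of the 8 candidates cover everything (all 56 triples fall short), so 4 is minimum.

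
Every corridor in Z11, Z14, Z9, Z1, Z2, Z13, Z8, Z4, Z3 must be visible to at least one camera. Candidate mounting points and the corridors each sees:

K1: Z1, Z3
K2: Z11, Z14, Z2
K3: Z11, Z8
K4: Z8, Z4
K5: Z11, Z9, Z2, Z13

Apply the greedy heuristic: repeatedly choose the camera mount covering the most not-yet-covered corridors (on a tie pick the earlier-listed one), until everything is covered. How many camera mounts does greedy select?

4

Pick 1: K5 covers 4 new corridors (Z11, Z9, Z2, Z13).
Pick 2: K1 covers 2 new corridors (Z1, Z3).
Pick 3: K4 covers 2 new corridors (Z8, Z4).
Pick 4: K2 covers 1 new corridors (Z14).
Greedy uses 4 camera mounts.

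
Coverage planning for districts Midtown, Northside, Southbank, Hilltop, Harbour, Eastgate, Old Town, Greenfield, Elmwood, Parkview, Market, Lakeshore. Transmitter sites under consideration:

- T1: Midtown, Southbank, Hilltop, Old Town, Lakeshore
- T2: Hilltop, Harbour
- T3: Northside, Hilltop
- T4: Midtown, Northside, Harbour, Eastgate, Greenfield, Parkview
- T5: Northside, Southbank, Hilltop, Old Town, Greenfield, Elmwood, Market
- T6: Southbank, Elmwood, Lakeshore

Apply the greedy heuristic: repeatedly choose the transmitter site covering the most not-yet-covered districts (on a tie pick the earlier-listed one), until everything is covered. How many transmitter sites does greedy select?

3

Pick 1: T5 covers 7 new districts (Northside, Southbank, Hilltop, Old Town, Greenfield, Elmwood, Market).
Pick 2: T4 covers 4 new districts (Midtown, Harbour, Eastgate, Parkview).
Pick 3: T1 covers 1 new districts (Lakeshore).
Greedy uses 3 transmitter sites.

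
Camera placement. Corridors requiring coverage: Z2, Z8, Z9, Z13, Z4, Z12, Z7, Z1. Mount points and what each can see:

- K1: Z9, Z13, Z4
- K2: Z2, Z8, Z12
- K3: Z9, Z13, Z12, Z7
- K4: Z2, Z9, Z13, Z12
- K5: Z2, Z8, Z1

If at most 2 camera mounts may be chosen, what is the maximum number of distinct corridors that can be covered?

Choosing K3, K5 covers {Z2, Z8, Z9, Z13, Z12, Z7, Z1} — 7 corridors.
No choice of 2 camera mounts does better; here Z4 is left uncovered.

7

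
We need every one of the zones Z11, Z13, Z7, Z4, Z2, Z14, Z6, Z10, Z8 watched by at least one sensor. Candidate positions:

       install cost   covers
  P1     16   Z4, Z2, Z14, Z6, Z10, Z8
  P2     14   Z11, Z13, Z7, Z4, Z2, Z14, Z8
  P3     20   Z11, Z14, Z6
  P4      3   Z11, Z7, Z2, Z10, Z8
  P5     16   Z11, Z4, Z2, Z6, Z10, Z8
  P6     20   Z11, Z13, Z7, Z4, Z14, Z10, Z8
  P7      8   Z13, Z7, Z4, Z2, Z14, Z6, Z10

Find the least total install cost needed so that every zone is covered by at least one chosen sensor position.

P4, P7 cover every zone at install cost 3 + 8 = 11.
Any cover uses at least 2 sensor positions; among all covering selections none totals below 11.

11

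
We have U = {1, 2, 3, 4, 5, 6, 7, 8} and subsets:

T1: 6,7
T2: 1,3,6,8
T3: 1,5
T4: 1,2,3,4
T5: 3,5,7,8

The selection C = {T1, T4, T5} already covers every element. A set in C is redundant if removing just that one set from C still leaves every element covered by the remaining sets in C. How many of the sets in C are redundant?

0

Drop T1: 6 uncovered — not redundant.
Drop T4: 1, 2, 4 uncovered — not redundant.
Drop T5: 5, 8 uncovered — not redundant.
None of the sets in C is redundant.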